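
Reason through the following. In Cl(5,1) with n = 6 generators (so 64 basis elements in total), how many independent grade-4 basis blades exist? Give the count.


Number of grade-k basis blades in Cl(p,q) with n = p + q is C(n, k).
n = 5 + 1 = 6
C(6, 4) = 6! / (4! * 2!)
= 720 / (24 * 2)
= 15


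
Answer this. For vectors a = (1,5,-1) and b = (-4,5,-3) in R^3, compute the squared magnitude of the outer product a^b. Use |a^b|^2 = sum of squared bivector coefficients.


a wedge b = (a1*b2 - a2*b1)*e12 + (a1*b3 - a3*b1)*e13 + (a2*b3 - a3*b2)*e23
e12 coeff: 1*5 - 5*(-4) = 5 - (-20) = 25
e13 coeff: 1*(-3) - (-1)*(-4) = -3 - 4 = -7
e23 coeff: 5*(-3) - (-1)*5 = -15 - (-5) = -10
|a wedge b|^2 = 25^2 + (-7)^2 + (-10)^2
= 625 + 49 + 100
= 774


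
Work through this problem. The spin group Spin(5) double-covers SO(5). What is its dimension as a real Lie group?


Spin(n) double-covers SO(n); both have Lie algebra so(n) of dimension n(n-1)/2.
n = 5
n(n-1) = 5 * 4 = 20
dim Spin(5) = 20/2 = 10


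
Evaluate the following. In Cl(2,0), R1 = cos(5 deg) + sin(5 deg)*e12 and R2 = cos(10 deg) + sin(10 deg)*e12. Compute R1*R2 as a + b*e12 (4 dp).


Same-plane rotors commute and their half-angles add:
R1*R2 = cos(a1 + a2) + sin(a1 + a2)*e12.
a1 + a2 = 5 + 10 = 15 deg
cos(15 deg) = 0.9659
sin(15 deg) = 0.2588
R1*R2 = 0.9659 + 0.2588*e12


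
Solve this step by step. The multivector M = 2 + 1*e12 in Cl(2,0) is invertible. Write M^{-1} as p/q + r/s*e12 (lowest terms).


M = 2 + 1*e12, where e12^2 = -1.
Since M commutes with its reverse ~M = a - b*e12, M * ~M = a^2 - b^2*e12^2 = a^2 + b^2.
So M^{-1} = ~M / (a^2 + b^2) = (a - b*e12)/(a^2 + b^2).
a^2 + b^2 = 4 + 1 = 5
Scalar part = 2/5 = 2/5
Bivector coeff = -1/5 = -1/5
M^{-1} = 2/5 - 1/5*e12


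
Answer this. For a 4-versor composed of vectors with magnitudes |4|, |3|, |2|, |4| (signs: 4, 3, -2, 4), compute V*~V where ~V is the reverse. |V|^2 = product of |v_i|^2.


Each vector v_i has |v_i|^2 = s_i^2
Squared scales: 4^2 = 16, 3^2 = 9, (-2)^2 = 4, 4^2 = 16
|V|^2 = 16 * 9 * 4 * 16
= 9216


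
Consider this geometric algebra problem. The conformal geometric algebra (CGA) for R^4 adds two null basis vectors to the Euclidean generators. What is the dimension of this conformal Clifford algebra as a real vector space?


The conformal model of R^4 uses Cl(5,1): the 4 Euclidean generators plus two extra orthogonal generators e+ (e+^2 = +1) and e- (e-^2 = -1), from which the null vectors e0, einf are built.
Number of generators m = 4 + 2 = 6.
dim Cl(p,q) = 2^m = 2^6 = 64


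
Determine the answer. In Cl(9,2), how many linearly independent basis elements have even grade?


Even subalgebra dimension = 2^(n-1)
n = 9 + 2 = 11
2^(11 - 1) = 2^10 = 1024
Verification: sum of C(11,k) for even k = 1 + 55 + 330 + 462 + 165 + 11 = 1024
Result = 1024


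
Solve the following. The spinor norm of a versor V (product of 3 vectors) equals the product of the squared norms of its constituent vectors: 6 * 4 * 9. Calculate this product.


Spinor norm N(V) = |v1|^2 * |v2|^2 * ... * |v3|^2
= 6 * 4 * 9
Running product: 6, 24, 216
N(V) = 216


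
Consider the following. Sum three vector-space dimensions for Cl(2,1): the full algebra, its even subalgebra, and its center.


n = 2 + 1 = 3
Total dim = 2^3 = 8
Even subalgebra dim = 2^2 = 4
n is odd, so center dim = 2
Sum = 8 + 4 + 2 = 14


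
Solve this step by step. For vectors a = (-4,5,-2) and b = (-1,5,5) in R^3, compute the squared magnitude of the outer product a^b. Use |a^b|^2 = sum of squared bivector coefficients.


a wedge b = (a1*b2 - a2*b1)*e12 + (a1*b3 - a3*b1)*e13 + (a2*b3 - a3*b2)*e23
e12 coeff: (-4)*5 - 5*(-1) = -20 - (-5) = -15
e13 coeff: (-4)*5 - (-2)*(-1) = -20 - 2 = -22
e23 coeff: 5*5 - (-2)*5 = 25 - (-10) = 35
|a wedge b|^2 = (-15)^2 + (-22)^2 + 35^2
= 225 + 484 + 1225
= 1934


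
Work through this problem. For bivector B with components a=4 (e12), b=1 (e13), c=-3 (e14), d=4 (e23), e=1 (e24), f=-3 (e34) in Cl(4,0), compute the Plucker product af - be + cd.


Plucker relation: af - be + cd
a*f = 4*(-3) = -12
b*e = 1*1 = 1
c*d = (-3)*4 = -12
af - be + cd = -12 - 1 + (-12)
= -25


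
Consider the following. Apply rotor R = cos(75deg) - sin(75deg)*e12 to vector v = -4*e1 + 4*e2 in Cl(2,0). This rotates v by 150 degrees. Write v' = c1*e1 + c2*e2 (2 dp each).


Rotor R = cos(75deg) - sin(75deg)*e12
Rotation angle theta = 2 * 75 = 150 degrees
v' = R*v*~R rotates v by theta.
cos(150deg) = -0.8660, sin(150deg) = 0.5000
v'_1 = -4*cos(150deg) - 4*sin(150deg)
= -4*(-0.8660) - 4*0.5000
= 1.46
v'_2 = -4*sin(150deg) + 4*cos(150deg)
= -4*0.5000 + 4*(-0.8660)
= -5.46
v' = 1.46*e1 - 5.46*e2


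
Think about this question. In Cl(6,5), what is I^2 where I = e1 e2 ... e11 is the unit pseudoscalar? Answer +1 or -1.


The pseudoscalar I = e1...e_n (product of all n generators) of Cl(p,q) satisfies I^2 = (-1)^(q + n(n-1)/2).
p = 6, q = 5, n = p + q = 11
n(n-1)/2 = 11 * 10 / 2 = 55
Exponent = q + n(n-1)/2 = 5 + 55 = 60
I^2 = (-1)^60 = +1


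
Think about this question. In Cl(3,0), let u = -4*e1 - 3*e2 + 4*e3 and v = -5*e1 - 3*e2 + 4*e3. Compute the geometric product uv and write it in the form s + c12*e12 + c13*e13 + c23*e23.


In Cl(3,0): e_i^2 = 1, e_ie_j = -e_je_i for i != j.
Scalar part = u . v = (-4)*(-5) + (-3)*(-3) + 4*4
= 20 + 9 + 16 = 45
e12 coeff = (-4)*(-3) - (-3)*(-5) = 12 - 15 = -3
e13 coeff = (-4)*4 - 4*(-5) = -16 - (-20) = 4
e23 coeff = (-3)*4 - 4*(-3) = -12 - (-12) = 0
uv = 45 - 3*e12 + 4*e13 + 0*e23


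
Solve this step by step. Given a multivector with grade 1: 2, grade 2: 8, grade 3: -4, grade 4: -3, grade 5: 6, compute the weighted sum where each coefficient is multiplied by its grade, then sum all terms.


Grade-weighted sum = sum of grade_k * coefficient_k
1*2 = 2
2*8 = 16
3*(-4) = -12
4*(-3) = -12
5*6 = 30
Total = 2 + 16 + (-12) + (-12) + 30 = 24


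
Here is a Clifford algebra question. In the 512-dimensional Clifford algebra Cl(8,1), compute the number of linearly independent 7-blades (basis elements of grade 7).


Number of grade-k basis blades in Cl(p,q) with n = p + q is C(n, k).
n = 8 + 1 = 9
C(9, 7) = 9! / (7! * 2!)
= 362880 / (5040 * 2)
= 36


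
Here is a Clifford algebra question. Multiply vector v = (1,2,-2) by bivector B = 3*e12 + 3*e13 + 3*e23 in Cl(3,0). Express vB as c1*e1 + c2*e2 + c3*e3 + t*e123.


vB has grade-1 (vector) and grade-3 (trivector) parts: vB = (v _| B) + (v ^ B).
Vector part <vB>_1:
  e1: -v2*b12 - v3*b13 = -(2)*(3) - (-2)*(3) = 0
  e2: v1*b12 - v3*b23 = (1)*(3) - (-2)*(3) = 9
  e3: v1*b13 + v2*b23 = (1)*(3) + (2)*(3) = 9
Trivector part <vB>_3:
  e123: v1*b23 - v2*b13 + v3*b12 = (1)*(3) - (2)*(3) + (-2)*(3) = -9
vB = 0*e1 + 9*e2 + 9*e3 - 9*e123


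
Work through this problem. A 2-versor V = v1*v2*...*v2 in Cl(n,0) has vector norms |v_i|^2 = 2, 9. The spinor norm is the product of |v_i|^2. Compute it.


Spinor norm N(V) = |v1|^2 * |v2|^2 * ... * |v2|^2
= 2 * 9
Running product: 2, 18
N(V) = 18


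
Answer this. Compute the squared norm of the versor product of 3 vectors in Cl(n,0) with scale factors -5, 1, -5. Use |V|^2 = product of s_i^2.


Each vector v_i has |v_i|^2 = s_i^2
Squared scales: (-5)^2 = 25, 1^2 = 1, (-5)^2 = 25
|V|^2 = 25 * 1 * 25
= 625


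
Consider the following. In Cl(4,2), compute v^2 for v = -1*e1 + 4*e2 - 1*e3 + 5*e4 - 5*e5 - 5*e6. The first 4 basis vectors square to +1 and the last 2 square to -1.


v^2 = sum of c_i^2 * e_i^2
Positive signature terms (e_i^2 = +1): (-1)^2 + 4^2 + (-1)^2 + 5^2 = 43
Negative signature terms (e_j^2 = -1): (-5)^2 + (-5)^2 = 50
v^2 = 43 - 50 = -7


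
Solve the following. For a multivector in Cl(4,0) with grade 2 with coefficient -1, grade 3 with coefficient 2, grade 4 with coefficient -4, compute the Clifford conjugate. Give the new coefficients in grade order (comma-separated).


Clifford conjugate sign for grade k: (-1)^(k(k+1)/2)
Grade 2: (-1)^(2*3/2) = (-1)^3 = -1, coeff -1 -> 1
Grade 3: (-1)^(3*4/2) = (-1)^6 = 1, coeff 2 -> 2
Grade 4: (-1)^(4*5/2) = (-1)^10 = 1, coeff -4 -> -4
Conjugated coefficients: 1, 2, -4


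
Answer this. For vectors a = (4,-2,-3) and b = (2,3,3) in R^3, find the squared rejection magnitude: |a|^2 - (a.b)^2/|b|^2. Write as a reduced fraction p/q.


|a|^2 = 4^2 + (-2)^2 + (-3)^2 = 29
|b|^2 = 2^2 + 3^2 + 3^2 = 22
a . b = 4*2 + (-2)*3 + (-3)*3 = -7
(a.b)^2 = (-7)^2 = 49
|rej|^2 = 29 - 49/22
= (638 - 49)/22
= 589/22
In lowest terms: 589/22


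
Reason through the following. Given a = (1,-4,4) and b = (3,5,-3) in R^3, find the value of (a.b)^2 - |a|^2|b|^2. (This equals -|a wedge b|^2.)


a . b = 1*3 + (-4)*5 + 4*(-3)
= 3 + (-20) + (-12) = -29
|a|^2 = 1^2 + (-4)^2 + 4^2 = 33
|b|^2 = 3^2 + 5^2 + (-3)^2 = 43
(a.b)^2 = (-29)^2 = 841
|a|^2 * |b|^2 = 33 * 43 = 1419
Result = 841 - 1419 = -578


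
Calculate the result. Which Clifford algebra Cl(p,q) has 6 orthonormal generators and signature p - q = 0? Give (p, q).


We need p + q = 6 and p - q = 0.
Adding: 2p = 6 + 0 = 6, so p = 3.
Then q = 6 - 3 = 3.
(p, q) = (3, 3)


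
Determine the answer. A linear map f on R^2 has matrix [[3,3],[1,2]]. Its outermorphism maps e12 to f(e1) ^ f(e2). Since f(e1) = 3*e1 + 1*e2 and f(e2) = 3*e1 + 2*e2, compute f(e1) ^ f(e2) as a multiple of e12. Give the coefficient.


The outermorphism of a linear map f sends e1^e2 to f(e1)^f(e2).
f(e1) = 3*e1 + 1*e2
f(e2) = 3*e1 + 2*e2
f(e1) ^ f(e2) = (3*e1 + 1*e2) ^ (3*e1 + 2*e2)
= 3*2*e12 + 1*3*e21
= (6 - 3)*e12
= 3*e12
Coefficient = 3


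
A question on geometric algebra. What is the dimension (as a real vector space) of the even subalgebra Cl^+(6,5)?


Even subalgebra dimension = 2^(n-1)
n = 6 + 5 = 11
2^(11 - 1) = 2^10 = 1024
Verification: sum of C(11,k) for even k = 1 + 55 + 330 + 462 + 165 + 11 = 1024
Result = 1024


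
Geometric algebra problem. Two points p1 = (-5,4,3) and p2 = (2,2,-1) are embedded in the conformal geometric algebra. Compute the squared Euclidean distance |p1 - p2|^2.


p1 - p2 = (-7, 2, 4)
|p1 - p2|^2 = (-7)^2 + 2^2 + 4^2
= 49 + 4 + 16
= 69


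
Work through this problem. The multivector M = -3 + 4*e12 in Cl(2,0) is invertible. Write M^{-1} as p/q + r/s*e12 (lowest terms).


M = -3 + 4*e12, where e12^2 = -1.
Since M commutes with its reverse ~M = a - b*e12, M * ~M = a^2 - b^2*e12^2 = a^2 + b^2.
So M^{-1} = ~M / (a^2 + b^2) = (a - b*e12)/(a^2 + b^2).
a^2 + b^2 = 9 + 16 = 25
Scalar part = -3/25 = -3/25
Bivector coeff = -4/25 = -4/25
M^{-1} = -3/25 - 4/25*e12


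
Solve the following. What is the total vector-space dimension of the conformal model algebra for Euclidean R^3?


The conformal model of R^3 uses Cl(4,1): the 3 Euclidean generators plus two extra orthogonal generators e+ (e+^2 = +1) and e- (e-^2 = -1), from which the null vectors e0, einf are built.
Number of generators m = 3 + 2 = 5.
dim Cl(p,q) = 2^m = 2^5 = 32


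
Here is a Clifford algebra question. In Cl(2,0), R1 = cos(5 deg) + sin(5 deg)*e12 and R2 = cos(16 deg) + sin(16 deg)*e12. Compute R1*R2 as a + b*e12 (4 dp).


Same-plane rotors commute and their half-angles add:
R1*R2 = cos(a1 + a2) + sin(a1 + a2)*e12.
a1 + a2 = 5 + 16 = 21 deg
cos(21 deg) = 0.9336
sin(21 deg) = 0.3584
R1*R2 = 0.9336 + 0.3584*e12


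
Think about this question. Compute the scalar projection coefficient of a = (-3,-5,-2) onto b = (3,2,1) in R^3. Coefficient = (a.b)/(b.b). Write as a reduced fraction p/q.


Projection coefficient = (a . b) / (b . b)
a . b = (-3)*3 + (-5)*2 + (-2)*1
= -9 + (-10) + (-2) = -21
b . b = 3^2 + 2^2 + 1^2
= 9 + 4 + 1 = 14
Coefficient = -21/14
In lowest terms: -3/2


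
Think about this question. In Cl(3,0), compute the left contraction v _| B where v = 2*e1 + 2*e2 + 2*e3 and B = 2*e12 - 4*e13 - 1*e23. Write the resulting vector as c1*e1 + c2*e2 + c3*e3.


Left contraction v _| B = <vB>_1 (grade-1 part of the geometric product vB).
Using e1_|e12 = e2, e2_|e12 = -e1, e1_|e13 = e3, e3_|e13 = -e1, e2_|e23 = e3, e3_|e23 = -e2:
e1 coeff: -v2*b12 - v3*b13 = -(2)*(2) - (2)*(-4) = 4
e2 coeff: v1*b12 - v3*b23 = (2)*(2) - (2)*(-1) = 6
e3 coeff: v1*b13 + v2*b23 = (2)*(-4) + (2)*(-1) = -10
v _| B = 4*e1 + 6*e2 - 10*e3


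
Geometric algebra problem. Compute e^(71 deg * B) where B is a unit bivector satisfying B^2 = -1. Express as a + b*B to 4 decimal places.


For a unit bivector B with B^2 = -1, the exponential series gives
e^(theta*B) = cos(theta) + sin(theta)*B (the GA analogue of Euler's formula).
theta = 71 degrees = 1.239184 rad
cos(71 deg) = 0.3256
sin(71 deg) = 0.9455
exp(theta*B) = 0.3256 + 0.9455*B


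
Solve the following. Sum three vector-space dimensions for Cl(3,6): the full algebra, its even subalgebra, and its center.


n = 3 + 6 = 9
Total dim = 2^9 = 512
Even subalgebra dim = 2^8 = 256
n is odd, so center dim = 2
Sum = 512 + 256 + 2 = 770


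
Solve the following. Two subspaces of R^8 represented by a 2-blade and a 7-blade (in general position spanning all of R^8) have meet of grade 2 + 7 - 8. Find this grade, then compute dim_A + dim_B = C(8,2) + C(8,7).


Meet grade = grade(A) + grade(B) - n
= 2 + 7 - 8 = 1
C(8,2) = 28
C(8,7) = 8
dim_A + dim_B = 28 + 8 = 36


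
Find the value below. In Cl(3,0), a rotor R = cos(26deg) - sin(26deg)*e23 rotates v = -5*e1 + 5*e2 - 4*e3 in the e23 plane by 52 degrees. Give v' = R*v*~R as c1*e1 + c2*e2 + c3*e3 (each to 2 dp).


Rotor R = cos(26deg) - sin(26deg)*e23
Rotation angle theta = 2 * 26 = 52 degrees in the e23 plane (e2 -> e3).
The component perpendicular to the plane (e1) is invariant: v'_1 = v1 = -5.00
cos(52deg) = 0.6157, sin(52deg) = 0.7880
v'_2 = v2*cos(theta) - v3*sin(theta) = 5*0.6157 - (-4)*0.7880 = 6.23
v'_3 = v2*sin(theta) + v3*cos(theta) = 5*0.7880 + (-4)*0.6157 = 1.48
v' = -5.00*e1 + 6.23*e2 + 1.48*e3


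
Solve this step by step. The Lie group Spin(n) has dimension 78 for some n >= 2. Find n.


dim Spin(n) = dim so(n) = n(n-1)/2.
Solve n(n-1)/2 = 78, i.e. n^2 - n - 156 = 0.
Discriminant = 1 + 8*78 = 625
n = (1 + sqrt(625))/2 = (1 + 25)/2 = 13


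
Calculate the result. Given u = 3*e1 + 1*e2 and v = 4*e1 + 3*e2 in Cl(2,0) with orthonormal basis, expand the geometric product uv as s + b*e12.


Expand: (3*e1 + 1*e2)(4*e1 + 3*e2)
= 3*4*e1e1 + 3*3*e1e2 + 1*4*e2e1 + 1*3*e2e2
Using e1^2 = e2^2 = 1, e2e1 = -e1e2:
Scalar part s = 3*4 + 1*3 = 12 + 3 = 15
Bivector part b = 3*3 - 1*4 = 9 - 4 = 5
uv = 15 + 5*e12


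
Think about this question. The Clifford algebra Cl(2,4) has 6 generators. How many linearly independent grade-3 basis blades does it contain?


Number of grade-k basis blades in Cl(p,q) with n = p + q is C(n, k).
n = 2 + 4 = 6
C(6, 3) = 6! / (3! * 3!)
= 720 / (6 * 6)
= 20


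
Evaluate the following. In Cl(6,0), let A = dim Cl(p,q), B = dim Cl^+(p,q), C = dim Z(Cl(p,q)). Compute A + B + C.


n = 6 + 0 = 6
Total dim = 2^6 = 64
Even subalgebra dim = 2^5 = 32
n is even, so center dim = 1
Sum = 64 + 32 + 1 = 97


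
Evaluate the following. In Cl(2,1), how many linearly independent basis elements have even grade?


Even subalgebra dimension = 2^(n-1)
n = 2 + 1 = 3
2^(3 - 1) = 2^2 = 4
Verification: sum of C(3,k) for even k = 1 + 3 = 4
Result = 4


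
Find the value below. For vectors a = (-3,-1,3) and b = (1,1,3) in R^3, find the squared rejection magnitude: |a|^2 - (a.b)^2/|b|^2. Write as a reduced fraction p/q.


|a|^2 = (-3)^2 + (-1)^2 + 3^2 = 19
|b|^2 = 1^2 + 1^2 + 3^2 = 11
a . b = (-3)*1 + (-1)*1 + 3*3 = 5
(a.b)^2 = 5^2 = 25
|rej|^2 = 19 - 25/11
= (209 - 25)/11
= 184/11
In lowest terms: 184/11


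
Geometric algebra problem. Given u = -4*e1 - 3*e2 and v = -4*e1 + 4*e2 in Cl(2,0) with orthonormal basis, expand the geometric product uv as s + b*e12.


Expand: (-4*e1 - 3*e2)(-4*e1 + 4*e2)
= (-4)*(-4)*e1e1 + (-4)*4*e1e2 + (-3)*(-4)*e2e1 + (-3)*4*e2e2
Using e1^2 = e2^2 = 1, e2e1 = -e1e2:
Scalar part s = (-4)*(-4) + (-3)*4 = 16 + (-12) = 4
Bivector part b = (-4)*4 - (-3)*(-4) = -16 - 12 = -28
uv = 4 - 28*e12


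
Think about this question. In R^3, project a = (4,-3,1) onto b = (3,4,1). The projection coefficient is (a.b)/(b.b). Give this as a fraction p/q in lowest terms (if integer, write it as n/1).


Projection coefficient = (a . b) / (b . b)
a . b = 4*3 + (-3)*4 + 1*1
= 12 + (-12) + 1 = 1
b . b = 3^2 + 4^2 + 1^2
= 9 + 16 + 1 = 26
Coefficient = 1/26
In lowest terms: 1/26


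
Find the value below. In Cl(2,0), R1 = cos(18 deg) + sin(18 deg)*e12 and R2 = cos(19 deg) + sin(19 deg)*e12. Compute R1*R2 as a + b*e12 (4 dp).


Same-plane rotors commute and their half-angles add:
R1*R2 = cos(a1 + a2) + sin(a1 + a2)*e12.
a1 + a2 = 18 + 19 = 37 deg
cos(37 deg) = 0.7986
sin(37 deg) = 0.6018
R1*R2 = 0.7986 + 0.6018*e12


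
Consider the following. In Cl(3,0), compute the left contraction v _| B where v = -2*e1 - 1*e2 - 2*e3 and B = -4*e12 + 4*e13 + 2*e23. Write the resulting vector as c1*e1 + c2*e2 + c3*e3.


Left contraction v _| B = <vB>_1 (grade-1 part of the geometric product vB).
Using e1_|e12 = e2, e2_|e12 = -e1, e1_|e13 = e3, e3_|e13 = -e1, e2_|e23 = e3, e3_|e23 = -e2:
e1 coeff: -v2*b12 - v3*b13 = -(-1)*(-4) - (-2)*(4) = 4
e2 coeff: v1*b12 - v3*b23 = (-2)*(-4) - (-2)*(2) = 12
e3 coeff: v1*b13 + v2*b23 = (-2)*(4) + (-1)*(2) = -10
v _| B = 4*e1 + 12*e2 - 10*e3


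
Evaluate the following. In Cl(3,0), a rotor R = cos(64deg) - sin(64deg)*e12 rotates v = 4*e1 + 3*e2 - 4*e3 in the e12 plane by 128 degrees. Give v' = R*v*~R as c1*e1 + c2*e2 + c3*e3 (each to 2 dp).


Rotor R = cos(64deg) - sin(64deg)*e12
Rotation angle theta = 2 * 64 = 128 degrees in the e12 plane (e1 -> e2).
The component perpendicular to the plane (e3) is invariant: v'_3 = v3 = -4.00
cos(128deg) = -0.6157, sin(128deg) = 0.7880
v'_1 = v1*cos(theta) - v2*sin(theta) = 4*(-0.6157) - 3*0.7880 = -4.83
v'_2 = v1*sin(theta) + v2*cos(theta) = 4*0.7880 + 3*(-0.6157) = 1.31
v' = -4.83*e1 + 1.31*e2 - 4.00*e3


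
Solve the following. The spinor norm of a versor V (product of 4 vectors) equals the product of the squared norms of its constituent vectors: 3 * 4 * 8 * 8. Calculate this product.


Spinor norm N(V) = |v1|^2 * |v2|^2 * ... * |v4|^2
= 3 * 4 * 8 * 8
Running product: 3, 12, 96, 768
N(V) = 768


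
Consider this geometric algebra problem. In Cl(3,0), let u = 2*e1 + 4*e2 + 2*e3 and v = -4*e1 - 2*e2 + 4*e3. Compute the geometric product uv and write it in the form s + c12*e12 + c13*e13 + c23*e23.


In Cl(3,0): e_i^2 = 1, e_ie_j = -e_je_i for i != j.
Scalar part = u . v = 2*(-4) + 4*(-2) + 2*4
= -8 + (-8) + 8 = -8
e12 coeff = 2*(-2) - 4*(-4) = -4 - (-16) = 12
e13 coeff = 2*4 - 2*(-4) = 8 - (-8) = 16
e23 coeff = 4*4 - 2*(-2) = 16 - (-4) = 20
uv = -8 + 12*e12 + 16*e13 + 20*e23


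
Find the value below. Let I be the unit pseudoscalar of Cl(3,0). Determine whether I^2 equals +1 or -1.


The pseudoscalar I = e1...e_n (product of all n generators) of Cl(p,q) satisfies I^2 = (-1)^(q + n(n-1)/2).
p = 3, q = 0, n = p + q = 3
n(n-1)/2 = 3 * 2 / 2 = 3
Exponent = q + n(n-1)/2 = 0 + 3 = 3
I^2 = (-1)^3 = -1


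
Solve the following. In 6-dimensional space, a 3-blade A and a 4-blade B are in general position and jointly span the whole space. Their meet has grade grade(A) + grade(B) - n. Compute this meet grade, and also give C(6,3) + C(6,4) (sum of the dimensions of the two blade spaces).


Meet grade = grade(A) + grade(B) - n
= 3 + 4 - 6 = 1
C(6,3) = 20
C(6,4) = 15
dim_A + dim_B = 20 + 15 = 35


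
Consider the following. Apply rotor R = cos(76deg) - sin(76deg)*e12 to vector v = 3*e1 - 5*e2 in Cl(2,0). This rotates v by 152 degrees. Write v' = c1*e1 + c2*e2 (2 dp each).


Rotor R = cos(76deg) - sin(76deg)*e12
Rotation angle theta = 2 * 76 = 152 degrees
v' = R*v*~R rotates v by theta.
cos(152deg) = -0.8829, sin(152deg) = 0.4695
v'_1 = 3*cos(152deg) - (-5)*sin(152deg)
= 3*(-0.8829) - (-5)*0.4695
= -0.30
v'_2 = 3*sin(152deg) + (-5)*cos(152deg)
= 3*0.4695 + (-5)*(-0.8829)
= 5.82
v' = -0.30*e1 + 5.82*e2


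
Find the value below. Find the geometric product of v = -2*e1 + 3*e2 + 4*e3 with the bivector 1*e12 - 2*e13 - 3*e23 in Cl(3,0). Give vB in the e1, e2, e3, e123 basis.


vB has grade-1 (vector) and grade-3 (trivector) parts: vB = (v _| B) + (v ^ B).
Vector part <vB>_1:
  e1: -v2*b12 - v3*b13 = -(3)*(1) - (4)*(-2) = 5
  e2: v1*b12 - v3*b23 = (-2)*(1) - (4)*(-3) = 10
  e3: v1*b13 + v2*b23 = (-2)*(-2) + (3)*(-3) = -5
Trivector part <vB>_3:
  e123: v1*b23 - v2*b13 + v3*b12 = (-2)*(-3) - (3)*(-2) + (4)*(1) = 16
vB = 5*e1 + 10*e2 - 5*e3 + 16*e123


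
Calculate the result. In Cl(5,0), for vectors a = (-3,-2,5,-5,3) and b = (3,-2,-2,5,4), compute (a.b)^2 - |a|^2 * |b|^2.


a . b = (-3)*3 + (-2)*(-2) + 5*(-2) + (-5)*5 + 3*4
= -9 + 4 + (-10) + (-25) + 12 = -28
|a|^2 = (-3)^2 + (-2)^2 + 5^2 + (-5)^2 + 3^2 = 72
|b|^2 = 3^2 + (-2)^2 + (-2)^2 + 5^2 + 4^2 = 58
(a.b)^2 = (-28)^2 = 784
|a|^2 * |b|^2 = 72 * 58 = 4176
Result = 784 - 4176 = -3392


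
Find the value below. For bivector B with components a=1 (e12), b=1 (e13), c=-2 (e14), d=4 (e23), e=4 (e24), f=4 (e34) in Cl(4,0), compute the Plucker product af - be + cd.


Plucker relation: af - be + cd
a*f = 1*4 = 4
b*e = 1*4 = 4
c*d = (-2)*4 = -8
af - be + cd = 4 - 4 + (-8)
= -8


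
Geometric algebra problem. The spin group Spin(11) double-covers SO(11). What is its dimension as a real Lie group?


Spin(n) double-covers SO(n); both have Lie algebra so(n) of dimension n(n-1)/2.
n = 11
n(n-1) = 11 * 10 = 110
dim Spin(11) = 110/2 = 55


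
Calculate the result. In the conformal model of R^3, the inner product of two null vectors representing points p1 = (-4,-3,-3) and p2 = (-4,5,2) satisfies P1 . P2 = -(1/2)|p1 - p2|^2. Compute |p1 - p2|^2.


p1 - p2 = (0, -8, -5)
|p1 - p2|^2 = 0^2 + (-8)^2 + (-5)^2
= 0 + 64 + 25
= 89


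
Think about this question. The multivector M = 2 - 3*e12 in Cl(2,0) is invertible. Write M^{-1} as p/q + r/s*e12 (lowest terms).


M = 2 - 3*e12, where e12^2 = -1.
Since M commutes with its reverse ~M = a - b*e12, M * ~M = a^2 - b^2*e12^2 = a^2 + b^2.
So M^{-1} = ~M / (a^2 + b^2) = (a - b*e12)/(a^2 + b^2).
a^2 + b^2 = 4 + 9 = 13
Scalar part = 2/13 = 2/13
Bivector coeff = 3/13 = 3/13
M^{-1} = 2/13 + 3/13*e12


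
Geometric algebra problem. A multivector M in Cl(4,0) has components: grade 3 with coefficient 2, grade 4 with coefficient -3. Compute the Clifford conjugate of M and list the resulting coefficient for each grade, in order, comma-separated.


Clifford conjugate sign for grade k: (-1)^(k(k+1)/2)
Grade 3: (-1)^(3*4/2) = (-1)^6 = 1, coeff 2 -> 2
Grade 4: (-1)^(4*5/2) = (-1)^10 = 1, coeff -3 -> -3
Conjugated coefficients: 2, -3


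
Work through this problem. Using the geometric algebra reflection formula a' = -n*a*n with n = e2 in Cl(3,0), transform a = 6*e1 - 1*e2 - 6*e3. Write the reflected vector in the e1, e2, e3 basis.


Reflection formula: a' = -n*a*n, with n = e2 (unit vector, n^2 = 1).
For reflection through hyperplane perp to e2:
The component along e2 flips sign, others stay.
a = (6, -1, -6)
a' = (6, 1, -6)
a' = 6*e1 + 1*e2 - 6*e3


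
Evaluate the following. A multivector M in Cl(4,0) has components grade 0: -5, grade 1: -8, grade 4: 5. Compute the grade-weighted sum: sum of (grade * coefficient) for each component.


Grade-weighted sum = sum of grade_k * coefficient_k
0*(-5) = 0
1*(-8) = -8
4*5 = 20
Total = 0 + (-8) + 20 = 12


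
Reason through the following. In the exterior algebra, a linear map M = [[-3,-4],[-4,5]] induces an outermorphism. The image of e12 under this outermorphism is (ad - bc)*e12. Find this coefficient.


The outermorphism of a linear map f sends e1^e2 to f(e1)^f(e2).
f(e1) = -3*e1 - 4*e2
f(e2) = -4*e1 + 5*e2
f(e1) ^ f(e2) = (-3*e1 - 4*e2) ^ (-4*e1 + 5*e2)
= (-3)*5*e12 + (-4)*(-4)*e21
= (-15 - 16)*e12
= -31*e12
Coefficient = -31


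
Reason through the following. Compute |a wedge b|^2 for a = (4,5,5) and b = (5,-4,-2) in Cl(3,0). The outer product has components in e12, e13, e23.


a wedge b = (a1*b2 - a2*b1)*e12 + (a1*b3 - a3*b1)*e13 + (a2*b3 - a3*b2)*e23
e12 coeff: 4*(-4) - 5*5 = -16 - 25 = -41
e13 coeff: 4*(-2) - 5*5 = -8 - 25 = -33
e23 coeff: 5*(-2) - 5*(-4) = -10 - (-20) = 10
|a wedge b|^2 = (-41)^2 + (-33)^2 + 10^2
= 1681 + 1089 + 100
= 2870


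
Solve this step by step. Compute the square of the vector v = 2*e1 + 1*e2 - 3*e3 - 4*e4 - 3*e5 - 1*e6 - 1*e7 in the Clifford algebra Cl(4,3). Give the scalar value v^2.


v^2 = sum of c_i^2 * e_i^2
Positive signature terms (e_i^2 = +1): 2^2 + 1^2 + (-3)^2 + (-4)^2 = 30
Negative signature terms (e_j^2 = -1): (-3)^2 + (-1)^2 + (-1)^2 = 11
v^2 = 30 - 11 = 19


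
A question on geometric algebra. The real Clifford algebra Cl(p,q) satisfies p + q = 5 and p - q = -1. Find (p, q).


We need p + q = 5 and p - q = -1.
Adding: 2p = 5 + (-1) = 4, so p = 2.
Then q = 5 - 2 = 3.
(p, q) = (2, 3)


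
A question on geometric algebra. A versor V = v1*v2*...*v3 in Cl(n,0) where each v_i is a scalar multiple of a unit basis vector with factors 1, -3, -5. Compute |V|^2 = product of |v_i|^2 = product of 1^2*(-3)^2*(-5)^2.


Each vector v_i has |v_i|^2 = s_i^2
Squared scales: 1^2 = 1, (-3)^2 = 9, (-5)^2 = 25
|V|^2 = 1 * 9 * 25
= 225


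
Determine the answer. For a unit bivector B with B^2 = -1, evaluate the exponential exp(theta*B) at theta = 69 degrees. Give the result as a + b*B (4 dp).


For a unit bivector B with B^2 = -1, the exponential series gives
e^(theta*B) = cos(theta) + sin(theta)*B (the GA analogue of Euler's formula).
theta = 69 degrees = 1.204277 rad
cos(69 deg) = 0.3584
sin(69 deg) = 0.9336
exp(theta*B) = 0.3584 + 0.9336*B


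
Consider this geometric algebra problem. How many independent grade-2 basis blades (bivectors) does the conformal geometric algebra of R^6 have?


The conformal model of R^6 uses Cl(7,1) with m = 6 + 2 = 8 generators.
Number of grade-2 blades = C(m, 2) = C(8, 2)
= 8*7/2 = 28


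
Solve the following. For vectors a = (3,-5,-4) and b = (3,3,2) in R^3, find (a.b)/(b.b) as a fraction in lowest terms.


Projection coefficient = (a . b) / (b . b)
a . b = 3*3 + (-5)*3 + (-4)*2
= 9 + (-15) + (-8) = -14
b . b = 3^2 + 3^2 + 2^2
= 9 + 9 + 4 = 22
Coefficient = -14/22
In lowest terms: -7/11


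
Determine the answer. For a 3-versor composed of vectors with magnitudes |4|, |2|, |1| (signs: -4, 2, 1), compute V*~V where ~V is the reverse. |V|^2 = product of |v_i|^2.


Each vector v_i has |v_i|^2 = s_i^2
Squared scales: (-4)^2 = 16, 2^2 = 4, 1^2 = 1
|V|^2 = 16 * 4 * 1
= 64


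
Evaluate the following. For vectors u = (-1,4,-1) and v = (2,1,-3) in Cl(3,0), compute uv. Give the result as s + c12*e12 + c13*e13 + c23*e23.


In Cl(3,0): e_i^2 = 1, e_ie_j = -e_je_i for i != j.
Scalar part = u . v = (-1)*2 + 4*1 + (-1)*(-3)
= -2 + 4 + 3 = 5
e12 coeff = (-1)*1 - 4*2 = -1 - 8 = -9
e13 coeff = (-1)*(-3) - (-1)*2 = 3 - (-2) = 5
e23 coeff = 4*(-3) - (-1)*1 = -12 - (-1) = -11
uv = 5 - 9*e12 + 5*e13 - 11*e23


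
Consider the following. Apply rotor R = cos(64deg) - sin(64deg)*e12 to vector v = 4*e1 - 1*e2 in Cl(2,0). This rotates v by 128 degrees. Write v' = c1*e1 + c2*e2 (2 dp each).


Rotor R = cos(64deg) - sin(64deg)*e12
Rotation angle theta = 2 * 64 = 128 degrees
v' = R*v*~R rotates v by theta.
cos(128deg) = -0.6157, sin(128deg) = 0.7880
v'_1 = 4*cos(128deg) - (-1)*sin(128deg)
= 4*(-0.6157) - (-1)*0.7880
= -1.67
v'_2 = 4*sin(128deg) + (-1)*cos(128deg)
= 4*0.7880 + (-1)*(-0.6157)
= 3.77
v' = -1.67*e1 + 3.77*e2


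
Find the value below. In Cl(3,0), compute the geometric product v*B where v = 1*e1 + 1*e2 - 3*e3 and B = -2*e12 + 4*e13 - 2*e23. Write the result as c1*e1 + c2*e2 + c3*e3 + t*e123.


vB has grade-1 (vector) and grade-3 (trivector) parts: vB = (v _| B) + (v ^ B).
Vector part <vB>_1:
  e1: -v2*b12 - v3*b13 = -(1)*(-2) - (-3)*(4) = 14
  e2: v1*b12 - v3*b23 = (1)*(-2) - (-3)*(-2) = -8
  e3: v1*b13 + v2*b23 = (1)*(4) + (1)*(-2) = 2
Trivector part <vB>_3:
  e123: v1*b23 - v2*b13 + v3*b12 = (1)*(-2) - (1)*(4) + (-3)*(-2) = 0
vB = 14*e1 - 8*e2 + 2*e3 + 0*e123


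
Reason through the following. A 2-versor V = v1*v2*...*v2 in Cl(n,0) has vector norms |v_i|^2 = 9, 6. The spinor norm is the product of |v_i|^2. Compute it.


Spinor norm N(V) = |v1|^2 * |v2|^2 * ... * |v2|^2
= 9 * 6
Running product: 9, 54
N(V) = 54


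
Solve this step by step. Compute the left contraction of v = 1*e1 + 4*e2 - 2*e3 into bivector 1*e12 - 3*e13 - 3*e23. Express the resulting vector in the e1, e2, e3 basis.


Left contraction v _| B = <vB>_1 (grade-1 part of the geometric product vB).
Using e1_|e12 = e2, e2_|e12 = -e1, e1_|e13 = e3, e3_|e13 = -e1, e2_|e23 = e3, e3_|e23 = -e2:
e1 coeff: -v2*b12 - v3*b13 = -(4)*(1) - (-2)*(-3) = -10
e2 coeff: v1*b12 - v3*b23 = (1)*(1) - (-2)*(-3) = -5
e3 coeff: v1*b13 + v2*b23 = (1)*(-3) + (4)*(-3) = -15
v _| B = -10*e1 - 5*e2 - 15*e3


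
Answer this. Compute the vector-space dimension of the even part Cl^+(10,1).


Even subalgebra dimension = 2^(n-1)
n = 10 + 1 = 11
2^(11 - 1) = 2^10 = 1024
Verification: sum of C(11,k) for even k = 1 + 55 + 330 + 462 + 165 + 11 = 1024
Result = 1024


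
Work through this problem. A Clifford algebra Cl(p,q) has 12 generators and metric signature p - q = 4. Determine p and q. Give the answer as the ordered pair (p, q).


We need p + q = 12 and p - q = 4.
Adding: 2p = 12 + 4 = 16, so p = 8.
Then q = 12 - 8 = 4.
(p, q) = (8, 4)


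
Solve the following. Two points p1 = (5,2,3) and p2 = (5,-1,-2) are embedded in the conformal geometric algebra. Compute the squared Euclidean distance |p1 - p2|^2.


p1 - p2 = (0, 3, 5)
|p1 - p2|^2 = 0^2 + 3^2 + 5^2
= 0 + 9 + 25
= 34


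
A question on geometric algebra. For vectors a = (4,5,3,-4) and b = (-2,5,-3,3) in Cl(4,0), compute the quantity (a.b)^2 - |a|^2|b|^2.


a . b = 4*(-2) + 5*5 + 3*(-3) + (-4)*3
= -8 + 25 + (-9) + (-12) = -4
|a|^2 = 4^2 + 5^2 + 3^2 + (-4)^2 = 66
|b|^2 = (-2)^2 + 5^2 + (-3)^2 + 3^2 = 47
(a.b)^2 = (-4)^2 = 16
|a|^2 * |b|^2 = 66 * 47 = 3102
Result = 16 - 3102 = -3086


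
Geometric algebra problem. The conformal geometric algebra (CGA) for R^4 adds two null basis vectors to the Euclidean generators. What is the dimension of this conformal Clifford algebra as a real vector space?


The conformal model of R^4 uses Cl(5,1): the 4 Euclidean generators plus two extra orthogonal generators e+ (e+^2 = +1) and e- (e-^2 = -1), from which the null vectors e0, einf are built.
Number of generators m = 4 + 2 = 6.
dim Cl(p,q) = 2^m = 2^6 = 64


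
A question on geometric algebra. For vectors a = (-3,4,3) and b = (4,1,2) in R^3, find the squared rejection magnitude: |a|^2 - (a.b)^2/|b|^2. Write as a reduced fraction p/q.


|a|^2 = (-3)^2 + 4^2 + 3^2 = 34
|b|^2 = 4^2 + 1^2 + 2^2 = 21
a . b = (-3)*4 + 4*1 + 3*2 = -2
(a.b)^2 = (-2)^2 = 4
|rej|^2 = 34 - 4/21
= (714 - 4)/21
= 710/21
In lowest terms: 710/21


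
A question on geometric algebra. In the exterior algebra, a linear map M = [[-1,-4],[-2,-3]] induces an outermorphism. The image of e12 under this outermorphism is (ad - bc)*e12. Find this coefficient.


The outermorphism of a linear map f sends e1^e2 to f(e1)^f(e2).
f(e1) = -1*e1 - 2*e2
f(e2) = -4*e1 - 3*e2
f(e1) ^ f(e2) = (-1*e1 - 2*e2) ^ (-4*e1 - 3*e2)
= (-1)*(-3)*e12 + (-2)*(-4)*e21
= (3 - 8)*e12
= -5*e12
Coefficient = -5


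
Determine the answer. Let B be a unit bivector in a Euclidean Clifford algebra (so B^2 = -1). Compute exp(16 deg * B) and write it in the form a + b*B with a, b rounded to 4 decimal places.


For a unit bivector B with B^2 = -1, the exponential series gives
e^(theta*B) = cos(theta) + sin(theta)*B (the GA analogue of Euler's formula).
theta = 16 degrees = 0.279253 rad
cos(16 deg) = 0.9613
sin(16 deg) = 0.2756
exp(theta*B) = 0.9613 + 0.2756*B


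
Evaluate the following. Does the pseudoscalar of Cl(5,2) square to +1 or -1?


The pseudoscalar I = e1...e_n (product of all n generators) of Cl(p,q) satisfies I^2 = (-1)^(q + n(n-1)/2).
p = 5, q = 2, n = p + q = 7
n(n-1)/2 = 7 * 6 / 2 = 21
Exponent = q + n(n-1)/2 = 2 + 21 = 23
I^2 = (-1)^23 = -1


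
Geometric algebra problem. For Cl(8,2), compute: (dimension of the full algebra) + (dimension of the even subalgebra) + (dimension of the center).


n = 8 + 2 = 10
Total dim = 2^10 = 1024
Even subalgebra dim = 2^9 = 512
n is even, so center dim = 1
Sum = 1024 + 512 + 1 = 1537


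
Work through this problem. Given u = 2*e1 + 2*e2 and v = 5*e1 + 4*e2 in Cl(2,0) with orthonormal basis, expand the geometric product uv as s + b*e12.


Expand: (2*e1 + 2*e2)(5*e1 + 4*e2)
= 2*5*e1e1 + 2*4*e1e2 + 2*5*e2e1 + 2*4*e2e2
Using e1^2 = e2^2 = 1, e2e1 = -e1e2:
Scalar part s = 2*5 + 2*4 = 10 + 8 = 18
Bivector part b = 2*4 - 2*5 = 8 - 10 = -2
uv = 18 - 2*e12


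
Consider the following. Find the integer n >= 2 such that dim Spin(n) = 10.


dim Spin(n) = dim so(n) = n(n-1)/2.
Solve n(n-1)/2 = 10, i.e. n^2 - n - 20 = 0.
Discriminant = 1 + 8*10 = 81
n = (1 + sqrt(81))/2 = (1 + 9)/2 = 5


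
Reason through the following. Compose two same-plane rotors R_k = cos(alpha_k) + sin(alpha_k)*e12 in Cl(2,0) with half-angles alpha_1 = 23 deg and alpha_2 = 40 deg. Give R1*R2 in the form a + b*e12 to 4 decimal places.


Same-plane rotors commute and their half-angles add:
R1*R2 = cos(a1 + a2) + sin(a1 + a2)*e12.
a1 + a2 = 23 + 40 = 63 deg
cos(63 deg) = 0.4540
sin(63 deg) = 0.8910
R1*R2 = 0.4540 + 0.8910*e12


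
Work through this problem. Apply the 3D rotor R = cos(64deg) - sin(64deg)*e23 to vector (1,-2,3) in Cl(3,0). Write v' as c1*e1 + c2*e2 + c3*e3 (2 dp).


Rotor R = cos(64deg) - sin(64deg)*e23
Rotation angle theta = 2 * 64 = 128 degrees in the e23 plane (e2 -> e3).
The component perpendicular to the plane (e1) is invariant: v'_1 = v1 = 1.00
cos(128deg) = -0.6157, sin(128deg) = 0.7880
v'_2 = v2*cos(theta) - v3*sin(theta) = -2*(-0.6157) - 3*0.7880 = -1.13
v'_3 = v2*sin(theta) + v3*cos(theta) = -2*0.7880 + 3*(-0.6157) = -3.42
v' = 1.00*e1 - 1.13*e2 - 3.42*e3


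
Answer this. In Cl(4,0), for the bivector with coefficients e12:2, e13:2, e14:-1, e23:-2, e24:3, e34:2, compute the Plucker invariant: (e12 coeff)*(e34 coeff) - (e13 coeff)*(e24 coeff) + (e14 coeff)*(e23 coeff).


Plucker relation: af - be + cd
a*f = 2*2 = 4
b*e = 2*3 = 6
c*d = (-1)*(-2) = 2
af - be + cd = 4 - 6 + 2
= 0


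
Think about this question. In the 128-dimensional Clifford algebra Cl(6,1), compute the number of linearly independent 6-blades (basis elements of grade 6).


Number of grade-k basis blades in Cl(p,q) with n = p + q is C(n, k).
n = 6 + 1 = 7
C(7, 6) = 7! / (6! * 1!)
= 5040 / (720 * 1)
= 7


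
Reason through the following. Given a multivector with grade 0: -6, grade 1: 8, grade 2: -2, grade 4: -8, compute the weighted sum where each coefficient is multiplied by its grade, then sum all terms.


Grade-weighted sum = sum of grade_k * coefficient_k
0*(-6) = 0
1*8 = 8
2*(-2) = -4
4*(-8) = -32
Total = 0 + 8 + (-4) + (-32) = -28


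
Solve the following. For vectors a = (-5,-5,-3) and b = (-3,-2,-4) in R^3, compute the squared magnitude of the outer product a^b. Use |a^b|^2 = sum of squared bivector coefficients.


a wedge b = (a1*b2 - a2*b1)*e12 + (a1*b3 - a3*b1)*e13 + (a2*b3 - a3*b2)*e23
e12 coeff: (-5)*(-2) - (-5)*(-3) = 10 - 15 = -5
e13 coeff: (-5)*(-4) - (-3)*(-3) = 20 - 9 = 11
e23 coeff: (-5)*(-4) - (-3)*(-2) = 20 - 6 = 14
|a wedge b|^2 = (-5)^2 + 11^2 + 14^2
= 25 + 121 + 196
= 342


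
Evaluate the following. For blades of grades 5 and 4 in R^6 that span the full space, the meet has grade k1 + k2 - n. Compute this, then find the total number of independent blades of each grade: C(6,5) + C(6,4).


Meet grade = grade(A) + grade(B) - n
= 5 + 4 - 6 = 3
C(6,5) = 6
C(6,4) = 15
dim_A + dim_B = 6 + 15 = 21


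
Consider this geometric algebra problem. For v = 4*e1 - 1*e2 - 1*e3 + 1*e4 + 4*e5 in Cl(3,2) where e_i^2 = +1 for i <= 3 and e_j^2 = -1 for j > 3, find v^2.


v^2 = sum of c_i^2 * e_i^2
Positive signature terms (e_i^2 = +1): 4^2 + (-1)^2 + (-1)^2 = 18
Negative signature terms (e_j^2 = -1): 1^2 + 4^2 = 17
v^2 = 18 - 17 = 1


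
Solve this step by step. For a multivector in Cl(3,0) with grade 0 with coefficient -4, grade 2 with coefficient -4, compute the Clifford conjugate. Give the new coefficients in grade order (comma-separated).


Clifford conjugate sign for grade k: (-1)^(k(k+1)/2)
Grade 0: (-1)^(0*1/2) = (-1)^0 = 1, coeff -4 -> -4
Grade 2: (-1)^(2*3/2) = (-1)^3 = -1, coeff -4 -> 4
Conjugated coefficients: -4, 4


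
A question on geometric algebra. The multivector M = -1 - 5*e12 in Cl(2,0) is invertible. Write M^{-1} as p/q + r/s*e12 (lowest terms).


M = -1 - 5*e12, where e12^2 = -1.
Since M commutes with its reverse ~M = a - b*e12, M * ~M = a^2 - b^2*e12^2 = a^2 + b^2.
So M^{-1} = ~M / (a^2 + b^2) = (a - b*e12)/(a^2 + b^2).
a^2 + b^2 = 1 + 25 = 26
Scalar part = -1/26 = -1/26
Bivector coeff = 5/26 = 5/26
M^{-1} = -1/26 + 5/26*e12


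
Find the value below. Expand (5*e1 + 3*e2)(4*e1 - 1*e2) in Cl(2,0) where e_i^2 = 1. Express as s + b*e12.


Expand: (5*e1 + 3*e2)(4*e1 - 1*e2)
= 5*4*e1e1 + 5*(-1)*e1e2 + 3*4*e2e1 + 3*(-1)*e2e2
Using e1^2 = e2^2 = 1, e2e1 = -e1e2:
Scalar part s = 5*4 + 3*(-1) = 20 + (-3) = 17
Bivector part b = 5*(-1) - 3*4 = -5 - 12 = -17
uv = 17 - 17*e12


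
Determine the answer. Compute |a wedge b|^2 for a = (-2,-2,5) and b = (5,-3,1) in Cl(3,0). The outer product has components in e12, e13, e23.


a wedge b = (a1*b2 - a2*b1)*e12 + (a1*b3 - a3*b1)*e13 + (a2*b3 - a3*b2)*e23
e12 coeff: (-2)*(-3) - (-2)*5 = 6 - (-10) = 16
e13 coeff: (-2)*1 - 5*5 = -2 - 25 = -27
e23 coeff: (-2)*1 - 5*(-3) = -2 - (-15) = 13
|a wedge b|^2 = 16^2 + (-27)^2 + 13^2
= 256 + 729 + 169
= 1154


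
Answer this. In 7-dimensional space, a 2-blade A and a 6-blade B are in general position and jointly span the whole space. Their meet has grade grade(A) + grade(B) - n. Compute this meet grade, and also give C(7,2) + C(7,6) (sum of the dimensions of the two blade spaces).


Meet grade = grade(A) + grade(B) - n
= 2 + 6 - 7 = 1
C(7,2) = 21
C(7,6) = 7
dim_A + dim_B = 21 + 7 = 28


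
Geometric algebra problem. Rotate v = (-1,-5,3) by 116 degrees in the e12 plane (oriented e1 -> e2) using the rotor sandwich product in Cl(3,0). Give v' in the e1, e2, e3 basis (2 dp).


Rotor R = cos(58deg) - sin(58deg)*e12
Rotation angle theta = 2 * 58 = 116 degrees in the e12 plane (e1 -> e2).
The component perpendicular to the plane (e3) is invariant: v'_3 = v3 = 3.00
cos(116deg) = -0.4384, sin(116deg) = 0.8988
v'_1 = v1*cos(theta) - v2*sin(theta) = -1*(-0.4384) - (-5)*0.8988 = 4.93
v'_2 = v1*sin(theta) + v2*cos(theta) = -1*0.8988 + (-5)*(-0.4384) = 1.29
v' = 4.93*e1 + 1.29*e2 + 3.00*e3


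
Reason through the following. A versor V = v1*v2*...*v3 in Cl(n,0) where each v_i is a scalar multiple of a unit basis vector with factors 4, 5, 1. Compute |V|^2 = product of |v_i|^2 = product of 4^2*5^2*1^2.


Each vector v_i has |v_i|^2 = s_i^2
Squared scales: 4^2 = 16, 5^2 = 25, 1^2 = 1
|V|^2 = 16 * 25 * 1
= 400


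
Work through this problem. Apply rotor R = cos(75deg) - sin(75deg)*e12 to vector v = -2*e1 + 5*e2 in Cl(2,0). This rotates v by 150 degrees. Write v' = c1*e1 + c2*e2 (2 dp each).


Rotor R = cos(75deg) - sin(75deg)*e12
Rotation angle theta = 2 * 75 = 150 degrees
v' = R*v*~R rotates v by theta.
cos(150deg) = -0.8660, sin(150deg) = 0.5000
v'_1 = -2*cos(150deg) - 5*sin(150deg)
= -2*(-0.8660) - 5*0.5000
= -0.77
v'_2 = -2*sin(150deg) + 5*cos(150deg)
= -2*0.5000 + 5*(-0.8660)
= -5.33
v' = -0.77*e1 - 5.33*e2


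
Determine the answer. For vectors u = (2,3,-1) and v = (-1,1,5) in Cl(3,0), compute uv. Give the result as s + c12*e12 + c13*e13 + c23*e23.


In Cl(3,0): e_i^2 = 1, e_ie_j = -e_je_i for i != j.
Scalar part = u . v = 2*(-1) + 3*1 + (-1)*5
= -2 + 3 + (-5) = -4
e12 coeff = 2*1 - 3*(-1) = 2 - (-3) = 5
e13 coeff = 2*5 - (-1)*(-1) = 10 - 1 = 9
e23 coeff = 3*5 - (-1)*1 = 15 - (-1) = 16
uv = -4 + 5*e12 + 9*e13 + 16*e23


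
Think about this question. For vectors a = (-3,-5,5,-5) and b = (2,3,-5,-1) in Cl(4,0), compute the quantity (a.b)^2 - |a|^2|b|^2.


a . b = (-3)*2 + (-5)*3 + 5*(-5) + (-5)*(-1)
= -6 + (-15) + (-25) + 5 = -41
|a|^2 = (-3)^2 + (-5)^2 + 5^2 + (-5)^2 = 84
|b|^2 = 2^2 + 3^2 + (-5)^2 + (-1)^2 = 39
(a.b)^2 = (-41)^2 = 1681
|a|^2 * |b|^2 = 84 * 39 = 3276
Result = 1681 - 3276 = -1595
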